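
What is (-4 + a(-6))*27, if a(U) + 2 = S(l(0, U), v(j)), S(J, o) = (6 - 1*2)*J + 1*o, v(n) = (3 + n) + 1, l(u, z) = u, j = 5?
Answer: 81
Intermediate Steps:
v(n) = 4 + n
S(J, o) = o + 4*J (S(J, o) = (6 - 2)*J + o = 4*J + o = o + 4*J)
a(U) = 7 (a(U) = -2 + ((4 + 5) + 4*0) = -2 + (9 + 0) = -2 + 9 = 7)
(-4 + a(-6))*27 = (-4 + 7)*27 = 3*27 = 81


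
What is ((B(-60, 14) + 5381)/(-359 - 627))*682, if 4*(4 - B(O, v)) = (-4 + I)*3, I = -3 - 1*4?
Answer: -432729/116 ≈ -3730.4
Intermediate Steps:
I = -7 (I = -3 - 4 = -7)
B(O, v) = 49/4 (B(O, v) = 4 - (-4 - 7)*3/4 = 4 - (-11)*3/4 = 4 - ¼*(-33) = 4 + 33/4 = 49/4)
((B(-60, 14) + 5381)/(-359 - 627))*682 = ((49/4 + 5381)/(-359 - 627))*682 = ((21573/4)/(-986))*682 = ((21573/4)*(-1/986))*682 = -1269/232*682 = -432729/116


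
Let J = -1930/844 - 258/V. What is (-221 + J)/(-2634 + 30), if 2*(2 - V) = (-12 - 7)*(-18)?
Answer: 170059/1996904 ≈ 0.085161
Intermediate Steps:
V = -169 (V = 2 - (-12 - 7)*(-18)/2 = 2 - (-19)*(-18)/2 = 2 - 1/2*342 = 2 - 171 = -169)
J = -54209/71318 (J = -1930/844 - 258/(-169) = -1930*1/844 - 258*(-1/169) = -965/422 + 258/169 = -54209/71318 ≈ -0.76010)
(-221 + J)/(-2634 + 30) = (-221 - 54209/71318)/(-2634 + 30) = -15815487/71318/(-2604) = -15815487/71318*(-1/2604) = 170059/1996904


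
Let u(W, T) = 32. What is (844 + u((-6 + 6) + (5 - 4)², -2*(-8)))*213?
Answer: 186588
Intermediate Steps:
(844 + u((-6 + 6) + (5 - 4)², -2*(-8)))*213 = (844 + 32)*213 = 876*213 = 186588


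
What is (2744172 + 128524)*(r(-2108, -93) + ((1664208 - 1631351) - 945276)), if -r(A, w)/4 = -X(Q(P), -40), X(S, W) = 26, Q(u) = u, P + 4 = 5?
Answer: -2620803651240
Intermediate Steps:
P = 1 (P = -4 + 5 = 1)
r(A, w) = 104 (r(A, w) = -(-4)*26 = -4*(-26) = 104)
(2744172 + 128524)*(r(-2108, -93) + ((1664208 - 1631351) - 945276)) = (2744172 + 128524)*(104 + ((1664208 - 1631351) - 945276)) = 2872696*(104 + (32857 - 945276)) = 2872696*(104 - 912419) = 2872696*(-912315) = -2620803651240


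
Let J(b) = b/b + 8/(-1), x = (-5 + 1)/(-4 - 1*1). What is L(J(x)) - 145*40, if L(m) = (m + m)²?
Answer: -5604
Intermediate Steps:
x = ⅘ (x = -4/(-4 - 1) = -4/(-5) = -4*(-⅕) = ⅘ ≈ 0.80000)
J(b) = -7 (J(b) = 1 + 8*(-1) = 1 - 8 = -7)
L(m) = 4*m² (L(m) = (2*m)² = 4*m²)
L(J(x)) - 145*40 = 4*(-7)² - 145*40 = 4*49 - 5800 = 196 - 5800 = -5604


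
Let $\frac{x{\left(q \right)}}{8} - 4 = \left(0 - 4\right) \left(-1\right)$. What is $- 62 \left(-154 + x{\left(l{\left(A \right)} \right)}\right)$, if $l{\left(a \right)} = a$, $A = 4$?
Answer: $5580$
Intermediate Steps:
$x{\left(q \right)} = 64$ ($x{\left(q \right)} = 32 + 8 \left(0 - 4\right) \left(-1\right) = 32 + 8 \left(\left(-4\right) \left(-1\right)\right) = 32 + 8 \cdot 4 = 32 + 32 = 64$)
$- 62 \left(-154 + x{\left(l{\left(A \right)} \right)}\right) = - 62 \left(-154 + 64\right) = \left(-62\right) \left(-90\right) = 5580$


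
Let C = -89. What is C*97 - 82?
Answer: -8715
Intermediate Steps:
C*97 - 82 = -89*97 - 82 = -8633 - 82 = -8715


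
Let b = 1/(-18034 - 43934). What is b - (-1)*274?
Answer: 16979231/61968 ≈ 274.00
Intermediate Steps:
b = -1/61968 (b = 1/(-61968) = -1/61968 ≈ -1.6137e-5)
b - (-1)*274 = -1/61968 - (-1)*274 = -1/61968 - 1*(-274) = -1/61968 + 274 = 16979231/61968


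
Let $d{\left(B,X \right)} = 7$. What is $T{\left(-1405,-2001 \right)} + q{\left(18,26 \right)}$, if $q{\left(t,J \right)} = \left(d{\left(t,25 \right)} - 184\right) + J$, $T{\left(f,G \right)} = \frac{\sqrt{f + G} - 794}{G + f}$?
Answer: $- \frac{256756}{1703} - \frac{i \sqrt{3406}}{3406} \approx -150.77 - 0.017135 i$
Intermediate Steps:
$T{\left(f,G \right)} = \frac{-794 + \sqrt{G + f}}{G + f}$ ($T{\left(f,G \right)} = \frac{\sqrt{G + f} - 794}{G + f} = \frac{-794 + \sqrt{G + f}}{G + f}$)
$q{\left(t,J \right)} = -177 + J$ ($q{\left(t,J \right)} = \left(7 - 184\right) + J = -177 + J$)
$T{\left(-1405,-2001 \right)} + q{\left(18,26 \right)} = \frac{-2001 - 1405 - 794 \sqrt{-2001 - 1405}}{\left(-2001 - 1405\right)^{\frac{3}{2}}} + \left(-177 + 26\right) = \frac{-2001 - 1405 - 794 \sqrt{-3406}}{\left(-3406\right) i \sqrt{3406}} - 151 = \frac{i \sqrt{3406}}{11600836} \left(-2001 - 1405 - 794 i \sqrt{3406}\right) - 151 = \frac{i \sqrt{3406}}{11600836} \left(-3406 - 794 i \sqrt{3406}\right) - 151 = \frac{i \sqrt{3406} \left(-3406 - 794 i \sqrt{3406}\right)}{11600836} - 151 = -151 + \frac{i \sqrt{3406} \left(-3406 - 794 i \sqrt{3406}\right)}{11600836}$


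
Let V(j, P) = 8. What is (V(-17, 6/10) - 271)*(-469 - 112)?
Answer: 152803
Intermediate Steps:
(V(-17, 6/10) - 271)*(-469 - 112) = (8 - 271)*(-469 - 112) = -263*(-581) = 152803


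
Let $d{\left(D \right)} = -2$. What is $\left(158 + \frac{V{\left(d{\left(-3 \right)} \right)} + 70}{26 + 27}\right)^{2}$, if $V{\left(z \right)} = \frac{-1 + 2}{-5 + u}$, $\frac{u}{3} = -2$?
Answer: $\frac{8627251689}{339889} \approx 25383.0$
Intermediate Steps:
$u = -6$ ($u = 3 \left(-2\right) = -6$)
$V{\left(z \right)} = - \frac{1}{11}$ ($V{\left(z \right)} = \frac{-1 + 2}{-5 - 6} = 1 \frac{1}{-11} = 1 \left(- \frac{1}{11}\right) = - \frac{1}{11}$)
$\left(158 + \frac{V{\left(d{\left(-3 \right)} \right)} + 70}{26 + 27}\right)^{2} = \left(158 + \frac{- \frac{1}{11} + 70}{26 + 27}\right)^{2} = \left(158 + \frac{769}{11 \cdot 53}\right)^{2} = \left(158 + \frac{769}{11} \cdot \frac{1}{53}\right)^{2} = \left(158 + \frac{769}{583}\right)^{2} = \left(\frac{92883}{583}\right)^{2} = \frac{8627251689}{339889}$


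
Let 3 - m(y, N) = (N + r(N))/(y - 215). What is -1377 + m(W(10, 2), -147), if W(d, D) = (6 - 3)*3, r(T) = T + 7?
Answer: -283331/206 ≈ -1375.4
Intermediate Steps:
r(T) = 7 + T
W(d, D) = 9 (W(d, D) = 3*3 = 9)
m(y, N) = 3 - (7 + 2*N)/(-215 + y) (m(y, N) = 3 - (N + (7 + N))/(y - 215) = 3 - (7 + 2*N)/(-215 + y))
-1377 + m(W(10, 2), -147) = -1377 + (-652 - 2*(-147) + 3*9)/(-215 + 9) = -1377 + (-652 + 294 + 27)/(-206) = -1377 - 1/206*(-331) = -1377 + 331/206 = -283331/206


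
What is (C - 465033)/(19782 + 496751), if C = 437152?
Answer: -27881/516533 ≈ -0.053977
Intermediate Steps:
(C - 465033)/(19782 + 496751) = (437152 - 465033)/(19782 + 496751) = -27881/516533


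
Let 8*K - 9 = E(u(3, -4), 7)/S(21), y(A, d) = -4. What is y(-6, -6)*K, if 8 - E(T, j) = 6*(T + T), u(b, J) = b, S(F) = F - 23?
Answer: -23/2 ≈ -11.500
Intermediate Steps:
S(F) = -23 + F
E(T, j) = 8 - 12*T (E(T, j) = 8 - 6*(T + T) = 8 - 6*2*T = 8 - 12*T)
K = 23/8 (K = 9/8 + ((8 - 12*3)/(-23 + 21))/8 = 9/8 + ((8 - 36)/(-2))/8 = 9/8 + (-28*(-½))/8 = 9/8 + (⅛)*14 = 9/8 + 7/4 = 23/8 ≈ 2.8750)
y(-6, -6)*K = -4*23/8 = -23/2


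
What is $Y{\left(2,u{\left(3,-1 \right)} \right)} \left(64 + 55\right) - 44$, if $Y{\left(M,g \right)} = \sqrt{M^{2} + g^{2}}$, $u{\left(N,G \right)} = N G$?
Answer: $-44 + 119 \sqrt{13} \approx 385.06$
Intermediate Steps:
$u{\left(N,G \right)} = G N$
$Y{\left(2,u{\left(3,-1 \right)} \right)} \left(64 + 55\right) - 44 = \sqrt{2^{2} + \left(\left(-1\right) 3\right)^{2}} \left(64 + 55\right) - 44 = \sqrt{4 + \left(-3\right)^{2}} \cdot 119 - 44 = \sqrt{4 + 9} \cdot 119 - 44 = \sqrt{13} \cdot 119 - 44 = 119 \sqrt{13} - 44 = -44 + 119 \sqrt{13}$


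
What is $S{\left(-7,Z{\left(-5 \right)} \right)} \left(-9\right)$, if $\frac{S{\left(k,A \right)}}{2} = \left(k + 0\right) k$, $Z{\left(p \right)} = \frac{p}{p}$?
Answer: $-882$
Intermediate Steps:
$Z{\left(p \right)} = 1$
$S{\left(k,A \right)} = 2 k^{2}$ ($S{\left(k,A \right)} = 2 \left(k + 0\right) k = 2 k k = 2 k^{2}$)
$S{\left(-7,Z{\left(-5 \right)} \right)} \left(-9\right) = 2 \left(-7\right)^{2} \left(-9\right) = 2 \cdot 49 \left(-9\right) = 98 \left(-9\right) = -882$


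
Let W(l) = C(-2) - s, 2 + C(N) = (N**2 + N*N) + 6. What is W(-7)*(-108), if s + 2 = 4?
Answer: -1080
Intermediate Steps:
C(N) = 4 + 2*N**2 (C(N) = -2 + ((N**2 + N*N) + 6) = -2 + ((N**2 + N**2) + 6) = -2 + (2*N**2 + 6) = -2 + (6 + 2*N**2) = 4 + 2*N**2)
s = 2 (s = -2 + 4 = 2)
W(l) = 10 (W(l) = (4 + 2*(-2)**2) - 1*2 = (4 + 2*4) - 2 = (4 + 8) - 2 = 12 - 2 = 10)
W(-7)*(-108) = 10*(-108) = -1080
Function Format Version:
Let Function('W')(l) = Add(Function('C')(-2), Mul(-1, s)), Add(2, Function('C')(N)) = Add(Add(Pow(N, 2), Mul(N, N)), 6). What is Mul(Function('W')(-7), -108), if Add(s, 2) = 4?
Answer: -1080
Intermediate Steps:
Function('C')(N) = Add(4, Mul(2, Pow(N, 2))) (Function('C')(N) = Add(-2, Add(Add(Pow(N, 2), Mul(N, N)), 6)) = Add(-2, Add(Add(Pow(N, 2), Pow(N, 2)), 6)) = Add(-2, Add(Mul(2, Pow(N, 2)), 6)) = Add(-2, Add(6, Mul(2, Pow(N, 2)))) = Add(4, Mul(2, Pow(N, 2))))
s = 2 (s = Add(-2, 4) = 2)
Function('W')(l) = 10 (Function('W')(l) = Add(Add(4, Mul(2, Pow(-2, 2))), Mul(-1, 2)) = Add(Add(4, Mul(2, 4)), -2) = Add(Add(4, 8), -2) = Add(12, -2) = 10)
Mul(Function('W')(-7), -108) = Mul(10, -108) = -1080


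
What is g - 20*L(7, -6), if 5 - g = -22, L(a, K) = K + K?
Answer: 267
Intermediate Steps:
L(a, K) = 2*K
g = 27 (g = 5 - 1*(-22) = 5 + 22 = 27)
g - 20*L(7, -6) = 27 - 40*(-6) = 27 - 20*(-12) = 27 + 240 = 267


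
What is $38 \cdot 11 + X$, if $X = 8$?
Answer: $426$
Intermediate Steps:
$38 \cdot 11 + X = 38 \cdot 11 + 8 = 418 + 8 = 426$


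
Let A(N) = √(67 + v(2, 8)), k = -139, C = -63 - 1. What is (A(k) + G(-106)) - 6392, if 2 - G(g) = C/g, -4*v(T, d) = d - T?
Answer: -338702/53 + √262/2 ≈ -6382.5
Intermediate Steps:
v(T, d) = -d/4 + T/4 (v(T, d) = -(d - T)/4 = -d/4 + T/4)
C = -64
G(g) = 2 + 64/g (G(g) = 2 - (-64)/g = 2 + 64/g)
A(N) = √262/2 (A(N) = √(67 + (-¼*8 + (¼)*2)) = √(67 + (-2 + ½)) = √(67 - 3/2) = √(131/2) = √262/2)
(A(k) + G(-106)) - 6392 = (√262/2 + (2 + 64/(-106))) - 6392 = (√262/2 + (2 + 64*(-1/106))) - 6392 = (√262/2 + (2 - 32/53)) - 6392 = (√262/2 + 74/53) - 6392 = (74/53 + √262/2) - 6392 = -338702/53 + √262/2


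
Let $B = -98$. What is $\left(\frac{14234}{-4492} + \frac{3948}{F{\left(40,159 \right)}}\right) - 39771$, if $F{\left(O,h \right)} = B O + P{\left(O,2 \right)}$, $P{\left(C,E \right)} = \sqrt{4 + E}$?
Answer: $- \frac{686378750074931}{17256460462} - \frac{1974 \sqrt{6}}{7683197} \approx -39775.0$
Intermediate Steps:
$F{\left(O,h \right)} = \sqrt{6} - 98 O$ ($F{\left(O,h \right)} = - 98 O + \sqrt{4 + 2} = - 98 O + \sqrt{6} = \sqrt{6} - 98 O$)
$\left(\frac{14234}{-4492} + \frac{3948}{F{\left(40,159 \right)}}\right) - 39771 = \left(\frac{14234}{-4492} + \frac{3948}{\sqrt{6} - 3920}\right) - 39771 = \left(14234 \left(- \frac{1}{4492}\right) + \frac{3948}{\sqrt{6} - 3920}\right) - 39771 = \left(- \frac{7117}{2246} + \frac{3948}{-3920 + \sqrt{6}}\right) - 39771 = - \frac{89332783}{2246} + \frac{3948}{-3920 + \sqrt{6}}$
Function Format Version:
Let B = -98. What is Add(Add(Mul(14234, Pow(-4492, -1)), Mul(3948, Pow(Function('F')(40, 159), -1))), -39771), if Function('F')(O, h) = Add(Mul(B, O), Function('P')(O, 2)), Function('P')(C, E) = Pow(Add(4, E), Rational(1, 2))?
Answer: Add(Rational(-686378750074931, 17256460462), Mul(Rational(-1974, 7683197), Pow(6, Rational(1, 2)))) ≈ -39775.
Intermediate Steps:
Function('F')(O, h) = Add(Pow(6, Rational(1, 2)), Mul(-98, O)) (Function('F')(O, h) = Add(Mul(-98, O), Pow(Add(4, 2), Rational(1, 2))) = Add(Mul(-98, O), Pow(6, Rational(1, 2))) = Add(Pow(6, Rational(1, 2)), Mul(-98, O)))
Add(Add(Mul(14234, Pow(-4492, -1)), Mul(3948, Pow(Function('F')(40, 159), -1))), -39771) = Add(Add(Mul(14234, Pow(-4492, -1)), Mul(3948, Pow(Add(Pow(6, Rational(1, 2)), Mul(-98, 40)), -1))), -39771) = Add(Add(Mul(14234, Rational(-1, 4492)), Mul(3948, Pow(Add(Pow(6, Rational(1, 2)), -3920), -1))), -39771) = Add(Add(Rational(-7117, 2246), Mul(3948, Pow(Add(-3920, Pow(6, Rational(1, 2))), -1))), -39771) = Add(Rational(-89332783, 2246), Mul(3948, Pow(Add(-3920, Pow(6, Rational(1, 2))), -1)))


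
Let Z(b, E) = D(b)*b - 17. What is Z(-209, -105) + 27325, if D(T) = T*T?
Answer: -9102021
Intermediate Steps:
D(T) = T**2
Z(b, E) = -17 + b**3 (Z(b, E) = b**2*b - 17 = b**3 - 17 = -17 + b**3)
Z(-209, -105) + 27325 = (-17 + (-209)**3) + 27325 = (-17 - 9129329) + 27325 = -9129346 + 27325 = -9102021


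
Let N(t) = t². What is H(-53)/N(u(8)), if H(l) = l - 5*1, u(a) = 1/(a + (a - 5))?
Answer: -7018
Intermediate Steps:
u(a) = 1/(-5 + 2*a) (u(a) = 1/(a + (-5 + a)) = 1/(-5 + 2*a))
H(l) = -5 + l (H(l) = l - 5 = -5 + l)
H(-53)/N(u(8)) = (-5 - 53)/((1/(-5 + 2*8))²) = -58*(-5 + 16)² = -58/((1/11)²) = -58/1/121 = -58*121 = -7018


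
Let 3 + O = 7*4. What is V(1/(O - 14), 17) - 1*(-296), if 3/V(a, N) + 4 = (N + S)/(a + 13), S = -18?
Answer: 173320/587 ≈ 295.26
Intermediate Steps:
O = 25 (O = -3 + 7*4 = -3 + 28 = 25)
V(a, N) = 3/(-4 + (-18 + N)/(13 + a)) (V(a, N) = 3/(-4 + (N - 18)/(a + 13)) = 3/(-4 + (-18 + N)/(13 + a)))
V(1/(O - 14), 17) - 1*(-296) = 3*(-13 - 1/(25 - 14))/(70 - 1*17 + 4/(25 - 14)) - 1*(-296) = 3*(-13 - 1/11)/(70 - 17 + 4/11) + 296 = 3*(-144/11)/(587/11) + 296 = 3*(11/587)*(-144/11) + 296 = -432/587 + 296 = 173320/587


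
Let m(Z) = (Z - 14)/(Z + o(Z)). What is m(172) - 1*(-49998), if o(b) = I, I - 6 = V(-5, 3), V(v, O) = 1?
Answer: 8949800/179 ≈ 49999.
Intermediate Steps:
I = 7 (I = 6 + 1 = 7)
o(b) = 7
m(Z) = (-14 + Z)/(7 + Z) (m(Z) = (Z - 14)/(Z + 7) = (-14 + Z)/(7 + Z))
m(172) - 1*(-49998) = (-14 + 172)/(7 + 172) - 1*(-49998) = 158/179 + 49998 = 8949800/179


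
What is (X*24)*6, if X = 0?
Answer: 0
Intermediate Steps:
(X*24)*6 = (0*24)*6 = 0*6 = 0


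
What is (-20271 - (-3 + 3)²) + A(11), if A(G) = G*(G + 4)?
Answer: -20106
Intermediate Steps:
A(G) = G*(4 + G)
(-20271 - (-3 + 3)²) + A(11) = (-20271 - (-3 + 3)²) + 11*(4 + 11) = (-20271 - 1*0²) + 11*15 = (-20271 - 1*0) + 165 = (-20271 + 0) + 165 = -20271 + 165 = -20106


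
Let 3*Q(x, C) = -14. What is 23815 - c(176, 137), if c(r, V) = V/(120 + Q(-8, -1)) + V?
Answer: 8192177/346 ≈ 23677.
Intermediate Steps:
Q(x, C) = -14/3 (Q(x, C) = (⅓)*(-14) = -14/3)
c(r, V) = 349*V/346 (c(r, V) = V/(120 - 14/3) + V = V/(346/3) + V = 3*V/346 + V = 349*V/346)
23815 - c(176, 137) = 23815 - 349*137/346 = 23815 - 1*47813/346 = 23815 - 47813/346 = 8192177/346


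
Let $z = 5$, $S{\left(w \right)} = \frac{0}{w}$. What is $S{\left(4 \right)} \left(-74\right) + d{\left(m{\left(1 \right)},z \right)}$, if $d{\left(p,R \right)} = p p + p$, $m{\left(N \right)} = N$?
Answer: $2$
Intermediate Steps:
$S{\left(w \right)} = 0$
$d{\left(p,R \right)} = p + p^{2}$ ($d{\left(p,R \right)} = p^{2} + p = p + p^{2}$)
$S{\left(4 \right)} \left(-74\right) + d{\left(m{\left(1 \right)},z \right)} = 0 \left(-74\right) + 1 \left(1 + 1\right) = 0 + 1 \cdot 2 = 0 + 2 = 2$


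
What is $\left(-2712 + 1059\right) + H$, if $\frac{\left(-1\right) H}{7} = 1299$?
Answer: $-10746$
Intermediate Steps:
$H = -9093$ ($H = \left(-7\right) 1299 = -9093$)
$\left(-2712 + 1059\right) + H = \left(-2712 + 1059\right) - 9093 = -1653 - 9093 = -10746$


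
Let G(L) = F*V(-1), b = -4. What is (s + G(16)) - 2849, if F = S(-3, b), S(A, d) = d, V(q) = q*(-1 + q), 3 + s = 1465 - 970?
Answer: -2365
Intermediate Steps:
s = 492 (s = -3 + (1465 - 970) = -3 + 495 = 492)
F = -4
G(L) = -8 (G(L) = -(-4)*(-1 - 1) = -(-4)*(-2) = -4*2 = -8)
(s + G(16)) - 2849 = (492 - 8) - 2849 = 484 - 2849 = -2365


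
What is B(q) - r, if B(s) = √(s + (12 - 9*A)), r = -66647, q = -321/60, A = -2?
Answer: 66647 + √2465/10 ≈ 66652.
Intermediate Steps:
q = -107/20 (q = -321*1/60 = -107/20 ≈ -5.3500)
B(s) = √(30 + s) (B(s) = √(s + (12 - 9*(-2))) = √(s + (12 + 18)) = √(s + 30) = √(30 + s))
B(q) - r = √(30 - 107/20) - 1*(-66647) = √(493/20) + 66647 = √2465/10 + 66647 = 66647 + √2465/10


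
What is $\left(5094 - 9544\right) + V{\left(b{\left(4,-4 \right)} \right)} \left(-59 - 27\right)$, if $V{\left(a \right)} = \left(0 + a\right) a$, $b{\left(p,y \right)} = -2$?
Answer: $-4794$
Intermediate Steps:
$V{\left(a \right)} = a^{2}$ ($V{\left(a \right)} = a a = a^{2}$)
$\left(5094 - 9544\right) + V{\left(b{\left(4,-4 \right)} \right)} \left(-59 - 27\right) = \left(5094 - 9544\right) + \left(-2\right)^{2} \left(-59 - 27\right) = -4450 + 4 \left(-59 - 27\right) = -4450 + 4 \left(-86\right) = -4450 - 344 = -4794$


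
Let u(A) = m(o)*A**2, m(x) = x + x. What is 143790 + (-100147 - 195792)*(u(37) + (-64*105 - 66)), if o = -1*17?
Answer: 15783162538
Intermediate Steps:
o = -17
m(x) = 2*x
u(A) = -34*A**2 (u(A) = (2*(-17))*A**2 = -34*A**2)
143790 + (-100147 - 195792)*(u(37) + (-64*105 - 66)) = 143790 + (-100147 - 195792)*(-34*37**2 + (-64*105 - 66)) = 143790 - 295939*(-34*1369 + (-6720 - 66)) = 143790 - 295939*(-46546 - 6786) = 143790 - 295939*(-53332) = 143790 + 15783018748 = 15783162538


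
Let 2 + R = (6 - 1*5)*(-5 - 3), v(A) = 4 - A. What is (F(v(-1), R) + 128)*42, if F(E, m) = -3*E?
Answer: 4746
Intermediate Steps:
R = -10 (R = -2 + (6 - 1*5)*(-5 - 3) = -2 + (6 - 5)*(-8) = -2 + 1*(-8) = -2 - 8 = -10)
(F(v(-1), R) + 128)*42 = (-3*(4 - 1*(-1)) + 128)*42 = (-3*(4 + 1) + 128)*42 = (-3*5 + 128)*42 = (-15 + 128)*42 = 113*42 = 4746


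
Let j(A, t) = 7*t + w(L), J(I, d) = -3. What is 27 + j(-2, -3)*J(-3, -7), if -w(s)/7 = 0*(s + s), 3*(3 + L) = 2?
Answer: 90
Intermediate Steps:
L = -7/3 (L = -3 + (1/3)*2 = -3 + 2/3 = -7/3 ≈ -2.3333)
w(s) = 0 (w(s) = -0*(s + s) = -0*2*s = -7*0 = 0)
j(A, t) = 7*t (j(A, t) = 7*t + 0 = 7*t)
27 + j(-2, -3)*J(-3, -7) = 27 + (7*(-3))*(-3) = 27 - 21*(-3) = 27 + 63 = 90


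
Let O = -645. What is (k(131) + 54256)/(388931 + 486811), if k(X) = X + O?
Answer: 8957/145957 ≈ 0.061367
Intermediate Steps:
k(X) = -645 + X (k(X) = X - 645 = -645 + X)
(k(131) + 54256)/(388931 + 486811) = ((-645 + 131) + 54256)/(388931 + 486811) = (-514 + 54256)/875742 = 53742*(1/875742) = 8957/145957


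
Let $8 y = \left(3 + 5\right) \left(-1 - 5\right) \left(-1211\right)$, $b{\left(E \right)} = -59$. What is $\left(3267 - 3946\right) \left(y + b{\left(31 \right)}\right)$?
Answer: $-4893553$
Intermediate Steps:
$y = 7266$ ($y = \frac{\left(3 + 5\right) \left(-1 - 5\right) \left(-1211\right)}{8} = \frac{8 \left(-6\right) \left(-1211\right)}{8} = \frac{\left(-48\right) \left(-1211\right)}{8} = \frac{1}{8} \cdot 58128 = 7266$)
$\left(3267 - 3946\right) \left(y + b{\left(31 \right)}\right) = \left(3267 - 3946\right) \left(7266 - 59\right) = \left(-679\right) 7207 = -4893553$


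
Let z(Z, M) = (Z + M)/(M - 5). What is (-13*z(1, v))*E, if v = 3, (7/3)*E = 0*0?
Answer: 0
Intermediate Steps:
E = 0 (E = 3*(0*0)/7 = (3/7)*0 = 0)
z(Z, M) = (M + Z)/(-5 + M)
(-13*z(1, v))*E = -13*(3 + 1)/(-5 + 3)*0 = -13*4/(-2)*0 = -(-13)*4/2*0 = -13*(-2)*0 = 26*0 = 0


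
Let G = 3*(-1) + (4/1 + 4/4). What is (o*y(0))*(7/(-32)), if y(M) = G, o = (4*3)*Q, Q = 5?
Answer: -105/4 ≈ -26.250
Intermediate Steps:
G = 2 (G = -3 + (4*1 + 4*(¼)) = -3 + (4 + 1) = -3 + 5 = 2)
o = 60 (o = (4*3)*5 = 12*5 = 60)
y(M) = 2
(o*y(0))*(7/(-32)) = (60*2)*(7/(-32)) = 120*(7*(-1/32)) = 120*(-7/32) = -105/4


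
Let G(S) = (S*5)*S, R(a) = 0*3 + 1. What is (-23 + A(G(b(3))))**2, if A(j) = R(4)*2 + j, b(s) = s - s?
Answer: 441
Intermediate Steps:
R(a) = 1 (R(a) = 0 + 1 = 1)
b(s) = 0
G(S) = 5*S**2 (G(S) = (5*S)*S = 5*S**2)
A(j) = 2 + j (A(j) = 1*2 + j = 2 + j)
(-23 + A(G(b(3))))**2 = (-23 + (2 + 5*0**2))**2 = (-23 + (2 + 5*0))**2 = (-23 + (2 + 0))**2 = (-23 + 2)**2 = (-21)**2 = 441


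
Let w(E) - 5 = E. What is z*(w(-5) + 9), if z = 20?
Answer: 180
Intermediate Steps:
w(E) = 5 + E
z*(w(-5) + 9) = 20*((5 - 5) + 9) = 20*(0 + 9) = 20*9 = 180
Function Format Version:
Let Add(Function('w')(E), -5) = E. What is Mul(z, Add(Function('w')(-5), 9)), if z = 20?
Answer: 180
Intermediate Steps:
Function('w')(E) = Add(5, E)
Mul(z, Add(Function('w')(-5), 9)) = Mul(20, Add(Add(5, -5), 9)) = Mul(20, Add(0, 9)) = Mul(20, 9) = 180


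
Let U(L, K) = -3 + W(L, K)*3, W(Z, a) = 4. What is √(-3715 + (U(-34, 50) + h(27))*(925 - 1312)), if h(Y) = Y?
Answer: I*√17647 ≈ 132.84*I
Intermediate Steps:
U(L, K) = 9 (U(L, K) = -3 + 4*3 = -3 + 12 = 9)
√(-3715 + (U(-34, 50) + h(27))*(925 - 1312)) = √(-3715 + (9 + 27)*(925 - 1312)) = √(-3715 + 36*(-387)) = √(-3715 - 13932) = √(-17647) = I*√17647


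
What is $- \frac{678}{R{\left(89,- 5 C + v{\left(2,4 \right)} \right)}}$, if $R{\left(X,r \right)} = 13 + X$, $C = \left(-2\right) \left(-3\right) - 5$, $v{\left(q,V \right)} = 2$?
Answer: $- \frac{113}{17} \approx -6.6471$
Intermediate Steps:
$C = 1$ ($C = 6 - 5 = 1$)
$- \frac{678}{R{\left(89,- 5 C + v{\left(2,4 \right)} \right)}} = - \frac{678}{13 + 89} = - \frac{678}{102} = \left(-678\right) \frac{1}{102} = - \frac{113}{17}$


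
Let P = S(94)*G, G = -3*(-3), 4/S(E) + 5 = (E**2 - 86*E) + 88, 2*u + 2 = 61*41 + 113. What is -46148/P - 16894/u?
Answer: -6290682958/5877 ≈ -1.0704e+6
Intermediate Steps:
u = 1306 (u = -1 + (61*41 + 113)/2 = -1 + (2501 + 113)/2 = -1 + (1/2)*2614 = -1 + 1307 = 1306)
S(E) = 4/(83 + E**2 - 86*E) (S(E) = 4/(-5 + ((E**2 - 86*E) + 88)) = 4/(-5 + (88 + E**2 - 86*E)) = 4/(83 + E**2 - 86*E))
G = 9
P = 36/835 (P = (4/(83 + 94**2 - 86*94))*9 = (4/(83 + 8836 - 8084))*9 = (4/835)*9 = 36/835 ≈ 0.043114)
-46148/P - 16894/u = -46148/36/835 - 16894/1306 = -46148*835/36 - 16894*1/1306 = -9633395/9 - 8447/653 = -6290682958/5877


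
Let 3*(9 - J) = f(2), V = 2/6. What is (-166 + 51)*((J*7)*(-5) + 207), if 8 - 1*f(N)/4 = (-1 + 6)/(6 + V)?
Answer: -1497760/57 ≈ -26277.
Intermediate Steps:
V = ⅓ (V = 2*(⅙) = ⅓ ≈ 0.33333)
f(N) = 548/19 (f(N) = 32 - 4*(-1 + 6)/(6 + ⅓) = 32 - 20/19/3 = 32 - 20*3/19 = 32 - 4*15/19 = 32 - 60/19 = 548/19)
J = -35/57 (J = 9 - ⅓*548/19 = 9 - 548/57 = -35/57 ≈ -0.61403)
(-166 + 51)*((J*7)*(-5) + 207) = (-166 + 51)*(-35/57*7*(-5) + 207) = -115*(-245/57*(-5) + 207) = -115*(1225/57 + 207) = -115*13024/57 = -1497760/57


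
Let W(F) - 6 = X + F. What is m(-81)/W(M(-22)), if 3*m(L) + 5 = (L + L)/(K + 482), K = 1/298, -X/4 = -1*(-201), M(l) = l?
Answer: 255487/117782340 ≈ 0.0021691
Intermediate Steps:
X = -804 (X = -(-4)*(-201) = -4*201 = -804)
K = 1/298 ≈ 0.0033557
m(L) = -5/3 + 596*L/430911 (m(L) = -5/3 + ((L + L)/(1/298 + 482))/3 = -5/3 + ((2*L)/(143637/298))/3 = -5/3 + ((2*L)*(298/143637))/3 = -5/3 + (596*L/143637)/3 = -5/3 + 596*L/430911)
W(F) = -798 + F (W(F) = 6 + (-804 + F) = -798 + F)
m(-81)/W(M(-22)) = (-5/3 + (596/430911)*(-81))/(-798 - 22) = (-5/3 - 5364/47879)/(-820) = -255487/143637*(-1/820) = 255487/117782340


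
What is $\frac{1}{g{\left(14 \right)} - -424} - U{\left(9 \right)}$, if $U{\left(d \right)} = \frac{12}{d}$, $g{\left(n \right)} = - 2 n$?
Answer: $- \frac{527}{396} \approx -1.3308$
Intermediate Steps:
$\frac{1}{g{\left(14 \right)} - -424} - U{\left(9 \right)} = \frac{1}{\left(-2\right) 14 - -424} - \frac{12}{9} = \frac{1}{-28 + 424} - 12 \cdot \frac{1}{9} = \frac{1}{396} - \frac{4}{3} = - \frac{527}{396}$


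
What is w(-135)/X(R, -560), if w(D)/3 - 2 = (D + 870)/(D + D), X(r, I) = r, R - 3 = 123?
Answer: -13/756 ≈ -0.017196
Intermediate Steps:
R = 126 (R = 3 + 123 = 126)
w(D) = 6 + 3*(870 + D)/(2*D) (w(D) = 6 + 3*((D + 870)/(D + D)) = 6 + 3*((870 + D)/((2*D))) = 6 + 3*((870 + D)*(1/(2*D))) = 6 + 3*((870 + D)/(2*D)) = 6 + 3*(870 + D)/(2*D))
w(-135)/X(R, -560) = (15/2 + 1305/(-135))/126 = (15/2 + 1305*(-1/135))*(1/126) = (15/2 - 29/3)*(1/126) = -13/6*1/126 = -13/756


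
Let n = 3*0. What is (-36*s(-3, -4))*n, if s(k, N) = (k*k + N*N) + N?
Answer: 0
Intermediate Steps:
s(k, N) = N + N² + k² (s(k, N) = (k² + N²) + N = (N² + k²) + N = N + N² + k²)
n = 0
(-36*s(-3, -4))*n = -36*(-4 + (-4)² + (-3)²)*0 = -36*(-4 + 16 + 9)*0 = -36*21*0 = -756*0 = 0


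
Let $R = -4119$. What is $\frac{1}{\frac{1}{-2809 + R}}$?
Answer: $-6928$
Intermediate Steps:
$\frac{1}{\frac{1}{-2809 + R}} = \frac{1}{\frac{1}{-2809 - 4119}} = \frac{1}{\frac{1}{-6928}} = \frac{1}{- \frac{1}{6928}} = -6928$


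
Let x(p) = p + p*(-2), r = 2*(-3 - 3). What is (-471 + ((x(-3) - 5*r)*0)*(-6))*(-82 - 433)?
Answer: 242565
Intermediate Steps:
r = -12 (r = 2*(-6) = -12)
x(p) = -p (x(p) = p - 2*p = -p)
(-471 + ((x(-3) - 5*r)*0)*(-6))*(-82 - 433) = (-471 + ((-1*(-3) - 5*(-12))*0)*(-6))*(-82 - 433) = (-471 + ((3 + 60)*0)*(-6))*(-515) = (-471 + (63*0)*(-6))*(-515) = (-471 + 0*(-6))*(-515) = (-471 + 0)*(-515) = -471*(-515) = 242565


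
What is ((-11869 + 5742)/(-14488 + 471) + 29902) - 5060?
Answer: 348216441/14017 ≈ 24842.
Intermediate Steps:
((-11869 + 5742)/(-14488 + 471) + 29902) - 5060 = (-6127/(-14017) + 29902) - 5060 = (-6127*(-1/14017) + 29902) - 5060 = (6127/14017 + 29902) - 5060 = 419142461/14017 - 5060 = 348216441/14017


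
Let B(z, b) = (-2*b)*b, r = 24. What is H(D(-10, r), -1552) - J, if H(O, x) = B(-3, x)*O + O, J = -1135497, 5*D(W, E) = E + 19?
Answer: -201471016/5 ≈ -4.0294e+7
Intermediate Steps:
D(W, E) = 19/5 + E/5 (D(W, E) = (E + 19)/5 = (19 + E)/5 = 19/5 + E/5)
B(z, b) = -2*b**2
H(O, x) = O - 2*O*x**2 (H(O, x) = (-2*x**2)*O + O = -2*O*x**2 + O = O - 2*O*x**2)
H(D(-10, r), -1552) - J = (19/5 + (1/5)*24)*(1 - 2*(-1552)**2) - 1*(-1135497) = (19/5 + 24/5)*(1 - 2*2408704) + 1135497 = 43*(1 - 4817408)/5 + 1135497 = (43/5)*(-4817407) + 1135497 = -207148501/5 + 1135497 = -201471016/5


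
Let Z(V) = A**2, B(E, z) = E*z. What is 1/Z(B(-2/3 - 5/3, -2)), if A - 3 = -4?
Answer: 1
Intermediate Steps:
A = -1 (A = 3 - 4 = -1)
Z(V) = 1 (Z(V) = (-1)**2 = 1)
1/Z(B(-2/3 - 5/3, -2)) = 1/1 = 1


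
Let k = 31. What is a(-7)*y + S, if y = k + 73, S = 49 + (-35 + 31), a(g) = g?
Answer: -683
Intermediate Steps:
S = 45 (S = 49 - 4 = 45)
y = 104 (y = 31 + 73 = 104)
a(-7)*y + S = -7*104 + 45 = -728 + 45 = -683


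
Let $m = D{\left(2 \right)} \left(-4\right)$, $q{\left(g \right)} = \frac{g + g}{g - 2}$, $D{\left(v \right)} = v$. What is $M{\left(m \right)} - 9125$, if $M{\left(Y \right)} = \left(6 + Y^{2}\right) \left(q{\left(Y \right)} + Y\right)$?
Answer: $-9573$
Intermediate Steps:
$q{\left(g \right)} = \frac{2 g}{-2 + g}$
$m = -8$ ($m = 2 \left(-4\right) = -8$)
$M{\left(Y \right)} = \left(6 + Y^{2}\right) \left(Y + \frac{2 Y}{-2 + Y}\right)$ ($M{\left(Y \right)} = \left(6 + Y^{2}\right) \left(\frac{2 Y}{-2 + Y} + Y\right) = \left(6 + Y^{2}\right) \left(Y + \frac{2 Y}{-2 + Y}\right)$)
$M{\left(m \right)} - 9125 = \frac{\left(-8\right)^{2} \left(6 + \left(-8\right)^{2}\right)}{-2 - 8} - 9125 = \frac{64 \left(6 + 64\right)}{-10} - 9125 = 64 \left(- \frac{1}{10}\right) 70 - 9125 = -448 - 9125 = -9573$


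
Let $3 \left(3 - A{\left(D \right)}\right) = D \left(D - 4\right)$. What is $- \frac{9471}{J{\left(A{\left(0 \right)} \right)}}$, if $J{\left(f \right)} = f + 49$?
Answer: $- \frac{9471}{52} \approx -182.13$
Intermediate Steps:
$A{\left(D \right)} = 3 - \frac{D \left(-4 + D\right)}{3}$ ($A{\left(D \right)} = 3 - \frac{D \left(D - 4\right)}{3} = 3 - \frac{D \left(-4 + D\right)}{3}$)
$J{\left(f \right)} = 49 + f$
$- \frac{9471}{J{\left(A{\left(0 \right)} \right)}} = - \frac{9471}{49 + \left(3 - \frac{0^{2}}{3} + \frac{4}{3} \cdot 0\right)} = - \frac{9471}{49 + \left(3 - 0 + 0\right)} = - \frac{9471}{49 + \left(3 + 0 + 0\right)} = - \frac{9471}{49 + 3} = - \frac{9471}{52}$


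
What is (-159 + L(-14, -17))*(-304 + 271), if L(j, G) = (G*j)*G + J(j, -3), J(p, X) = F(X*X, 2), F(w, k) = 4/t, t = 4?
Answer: 138732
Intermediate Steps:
F(w, k) = 1 (F(w, k) = 4/4 = 4*(¼) = 1)
J(p, X) = 1
L(j, G) = 1 + j*G² (L(j, G) = (G*j)*G + 1 = j*G² + 1 = 1 + j*G²)
(-159 + L(-14, -17))*(-304 + 271) = (-159 + (1 - 14*(-17)²))*(-304 + 271) = (-159 + (1 - 14*289))*(-33) = (-159 + (1 - 4046))*(-33) = (-159 - 4045)*(-33) = -4204*(-33) = 138732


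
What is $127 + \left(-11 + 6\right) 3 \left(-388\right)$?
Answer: $5947$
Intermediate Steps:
$127 + \left(-11 + 6\right) 3 \left(-388\right) = 127 + \left(-5\right) 3 \left(-388\right) = 127 - -5820 = 127 + 5820 = 5947$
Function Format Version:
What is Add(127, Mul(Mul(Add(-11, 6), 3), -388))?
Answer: 5947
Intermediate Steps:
Add(127, Mul(Mul(Add(-11, 6), 3), -388)) = Add(127, Mul(Mul(-5, 3), -388)) = Add(127, Mul(-15, -388)) = Add(127, 5820) = 5947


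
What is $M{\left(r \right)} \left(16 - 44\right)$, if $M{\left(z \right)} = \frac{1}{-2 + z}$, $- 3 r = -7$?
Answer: $-84$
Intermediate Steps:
$r = \frac{7}{3}$ ($r = \left(- \frac{1}{3}\right) \left(-7\right) = \frac{7}{3} \approx 2.3333$)
$M{\left(r \right)} \left(16 - 44\right) = \frac{16 - 44}{-2 + \frac{7}{3}} = \frac{1}{\frac{1}{3}} \left(-28\right) = 3 \left(-28\right) = -84$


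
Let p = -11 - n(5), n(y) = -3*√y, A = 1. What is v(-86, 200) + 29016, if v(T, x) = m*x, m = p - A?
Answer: 26616 + 600*√5 ≈ 27958.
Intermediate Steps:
p = -11 + 3*√5 (p = -11 - (-3)*√5 = -11 + 3*√5 ≈ -4.2918)
m = -12 + 3*√5 (m = (-11 + 3*√5) - 1*1 = (-11 + 3*√5) - 1 = -12 + 3*√5 ≈ -5.2918)
v(T, x) = x*(-12 + 3*√5) (v(T, x) = (-12 + 3*√5)*x = x*(-12 + 3*√5))
v(-86, 200) + 29016 = 3*200*(-4 + √5) + 29016 = (-2400 + 600*√5) + 29016 = 26616 + 600*√5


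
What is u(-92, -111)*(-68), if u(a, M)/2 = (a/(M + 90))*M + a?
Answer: 550528/7 ≈ 78647.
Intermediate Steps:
u(a, M) = 2*a + 2*M*a/(90 + M) (u(a, M) = 2*((a/(M + 90))*M + a) = 2*((a/(90 + M))*M + a) = 2*(M*a/(90 + M) + a) = 2*(a + M*a/(90 + M)) = 2*a + 2*M*a/(90 + M))
u(-92, -111)*(-68) = (4*(-92)*(45 - 111)/(90 - 111))*(-68) = (4*(-92)*(-66)/(-21))*(-68) = (4*(-92)*(-1/21)*(-66))*(-68) = -8096/7*(-68) = 550528/7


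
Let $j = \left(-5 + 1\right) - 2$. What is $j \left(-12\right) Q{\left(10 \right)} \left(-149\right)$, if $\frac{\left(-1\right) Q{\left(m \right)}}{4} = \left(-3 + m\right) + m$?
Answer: $729504$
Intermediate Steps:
$j = -6$ ($j = -4 - 2 = -6$)
$Q{\left(m \right)} = 12 - 8 m$ ($Q{\left(m \right)} = - 4 \left(\left(-3 + m\right) + m\right) = - 4 \left(-3 + 2 m\right) = 12 - 8 m$)
$j \left(-12\right) Q{\left(10 \right)} \left(-149\right) = \left(-6\right) \left(-12\right) \left(12 - 80\right) \left(-149\right) = 72 \left(12 - 80\right) \left(-149\right) = 72 \left(-68\right) \left(-149\right) = \left(-4896\right) \left(-149\right) = 729504$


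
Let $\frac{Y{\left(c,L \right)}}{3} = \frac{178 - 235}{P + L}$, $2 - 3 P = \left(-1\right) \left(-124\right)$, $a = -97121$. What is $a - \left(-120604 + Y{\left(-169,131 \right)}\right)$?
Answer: $\frac{6364406}{271} \approx 23485.0$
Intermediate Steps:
$P = - \frac{122}{3}$ ($P = \frac{2}{3} - \frac{\left(-1\right) \left(-124\right)}{3} = \frac{2}{3} - \frac{124}{3} = - \frac{122}{3} \approx -40.667$)
$Y{\left(c,L \right)} = - \frac{171}{- \frac{122}{3} + L}$ ($Y{\left(c,L \right)} = 3 \frac{178 - 235}{- \frac{122}{3} + L} = 3 \left(- \frac{57}{- \frac{122}{3} + L}\right) = - \frac{171}{- \frac{122}{3} + L}$)
$a - \left(-120604 + Y{\left(-169,131 \right)}\right) = -97121 + \left(120604 - - \frac{513}{-122 + 3 \cdot 131}\right) = -97121 + \left(120604 - - \frac{513}{-122 + 393}\right) = -97121 + \left(120604 - - \frac{513}{271}\right) = -97121 + \left(120604 + \frac{513}{271}\right) = -97121 + \frac{32684197}{271} = \frac{6364406}{271}$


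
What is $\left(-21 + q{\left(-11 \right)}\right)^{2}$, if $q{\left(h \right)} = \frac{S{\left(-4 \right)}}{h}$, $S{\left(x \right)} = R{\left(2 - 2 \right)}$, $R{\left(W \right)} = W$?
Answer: $441$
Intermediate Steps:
$S{\left(x \right)} = 0$ ($S{\left(x \right)} = 2 - 2 = 0$)
$q{\left(h \right)} = 0$ ($q{\left(h \right)} = \frac{0}{h} = 0$)
$\left(-21 + q{\left(-11 \right)}\right)^{2} = \left(-21 + 0\right)^{2} = \left(-21\right)^{2} = 441$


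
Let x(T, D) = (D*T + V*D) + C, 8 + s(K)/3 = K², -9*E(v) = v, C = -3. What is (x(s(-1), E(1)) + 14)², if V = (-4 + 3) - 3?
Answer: 15376/81 ≈ 189.83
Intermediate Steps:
E(v) = -v/9
V = -4 (V = -1 - 3 = -4)
s(K) = -24 + 3*K²
x(T, D) = -3 - 4*D + D*T (x(T, D) = (D*T - 4*D) - 3 = (-4*D + D*T) - 3 = -3 - 4*D + D*T)
(x(s(-1), E(1)) + 14)² = ((-3 - (-4)/9 + (-⅑*1)*(-24 + 3*(-1)²)) + 14)² = ((-3 - 4*(-⅑) - (-24 + 3*1)/9) + 14)² = ((-3 + 4/9 - (-24 + 3)/9) + 14)² = ((-3 + 4/9 - ⅑*(-21)) + 14)² = ((-3 + 4/9 + 7/3) + 14)² = (-2/9 + 14)² = (124/9)² = 15376/81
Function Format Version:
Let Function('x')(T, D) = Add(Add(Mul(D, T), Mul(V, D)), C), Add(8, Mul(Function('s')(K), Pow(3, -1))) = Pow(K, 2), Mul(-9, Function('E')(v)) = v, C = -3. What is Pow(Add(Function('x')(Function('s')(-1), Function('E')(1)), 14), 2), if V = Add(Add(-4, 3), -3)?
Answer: Rational(15376, 81) ≈ 189.83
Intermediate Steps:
Function('E')(v) = Mul(Rational(-1, 9), v)
V = -4 (V = Add(-1, -3) = -4)
Function('s')(K) = Add(-24, Mul(3, Pow(K, 2)))
Function('x')(T, D) = Add(-3, Mul(-4, D), Mul(D, T)) (Function('x')(T, D) = Add(Add(Mul(D, T), Mul(-4, D)), -3) = Add(Add(Mul(-4, D), Mul(D, T)), -3) = Add(-3, Mul(-4, D), Mul(D, T)))
Pow(Add(Function('x')(Function('s')(-1), Function('E')(1)), 14), 2) = Pow(Add(Add(-3, Mul(-4, Mul(Rational(-1, 9), 1)), Mul(Mul(Rational(-1, 9), 1), Add(-24, Mul(3, Pow(-1, 2))))), 14), 2) = Pow(Add(Add(-3, Mul(-4, Rational(-1, 9)), Mul(Rational(-1, 9), Add(-24, Mul(3, 1)))), 14), 2) = Pow(Add(Add(-3, Rational(4, 9), Mul(Rational(-1, 9), Add(-24, 3))), 14), 2) = Pow(Add(Add(-3, Rational(4, 9), Mul(Rational(-1, 9), -21)), 14), 2) = Pow(Add(Add(-3, Rational(4, 9), Rational(7, 3)), 14), 2) = Pow(Add(Rational(-2, 9), 14), 2) = Pow(Rational(124, 9), 2) = Rational(15376, 81)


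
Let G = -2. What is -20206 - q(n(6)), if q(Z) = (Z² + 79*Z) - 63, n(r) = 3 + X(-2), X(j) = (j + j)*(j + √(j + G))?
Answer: -21069 + 808*I ≈ -21069.0 + 808.0*I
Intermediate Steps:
X(j) = 2*j*(j + √(-2 + j)) (X(j) = (j + j)*(j + √(j - 2)) = (2*j)*(j + √(-2 + j)) = 2*j*(j + √(-2 + j)))
n(r) = 11 - 8*I (n(r) = 3 + 2*(-2)*(-2 + √(-2 - 2)) = 3 + 2*(-2)*(-2 + √(-4)) = 3 + 2*(-2)*(-2 + 2*I) = 3 + (8 - 8*I) = 11 - 8*I)
q(Z) = -63 + Z² + 79*Z
-20206 - q(n(6)) = -20206 - (-63 + (11 - 8*I)² + 79*(11 - 8*I)) = -20206 - (-63 + (11 - 8*I)² + (869 - 632*I)) = -20206 - (806 + (11 - 8*I)² - 632*I) = -20206 + (-806 - (11 - 8*I)² + 632*I) = -21012 - (11 - 8*I)² + 632*I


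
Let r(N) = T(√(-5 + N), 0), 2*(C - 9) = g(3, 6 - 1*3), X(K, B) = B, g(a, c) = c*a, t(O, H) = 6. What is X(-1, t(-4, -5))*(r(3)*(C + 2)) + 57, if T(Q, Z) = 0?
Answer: 57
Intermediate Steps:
g(a, c) = a*c
C = 27/2 (C = 9 + (3*(6 - 1*3))/2 = 9 + (3*(6 - 3))/2 = 9 + (3*3)/2 = 9 + (½)*9 = 9 + 9/2 = 27/2 ≈ 13.500)
r(N) = 0
X(-1, t(-4, -5))*(r(3)*(C + 2)) + 57 = 6*(0*(27/2 + 2)) + 57 = 6*(0*(31/2)) + 57 = 6*0 + 57 = 0 + 57 = 57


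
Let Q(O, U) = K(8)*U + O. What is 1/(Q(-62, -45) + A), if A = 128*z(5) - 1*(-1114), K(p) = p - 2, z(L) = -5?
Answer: 1/142 ≈ 0.0070423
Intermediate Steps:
K(p) = -2 + p
Q(O, U) = O + 6*U (Q(O, U) = (-2 + 8)*U + O = 6*U + O = O + 6*U)
A = 474 (A = 128*(-5) - 1*(-1114) = -640 + 1114 = 474)
1/(Q(-62, -45) + A) = 1/((-62 + 6*(-45)) + 474) = 1/((-62 - 270) + 474) = 1/(-332 + 474) = 1/142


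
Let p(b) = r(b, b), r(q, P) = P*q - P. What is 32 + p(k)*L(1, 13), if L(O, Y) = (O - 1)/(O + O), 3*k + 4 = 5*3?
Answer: 32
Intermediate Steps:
k = 11/3 (k = -4/3 + (5*3)/3 = -4/3 + (⅓)*15 = -4/3 + 5 = 11/3 ≈ 3.6667)
L(O, Y) = (-1 + O)/(2*O) (L(O, Y) = (-1 + O)/((2*O)) = (-1 + O)*(1/(2*O)) = (-1 + O)/(2*O))
r(q, P) = -P + P*q
p(b) = b*(-1 + b)
32 + p(k)*L(1, 13) = 32 + (11*(-1 + 11/3)/3)*((½)*(-1 + 1)/1) = 32 + ((11/3)*(8/3))*((½)*1*0) = 32 + (88/9)*0 = 32 + 0 = 32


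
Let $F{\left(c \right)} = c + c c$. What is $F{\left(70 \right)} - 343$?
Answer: $4627$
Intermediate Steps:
$F{\left(c \right)} = c + c^{2}$
$F{\left(70 \right)} - 343 = 70 \left(1 + 70\right) - 343 = 70 \cdot 71 - 343 = 4970 - 343 = 4627$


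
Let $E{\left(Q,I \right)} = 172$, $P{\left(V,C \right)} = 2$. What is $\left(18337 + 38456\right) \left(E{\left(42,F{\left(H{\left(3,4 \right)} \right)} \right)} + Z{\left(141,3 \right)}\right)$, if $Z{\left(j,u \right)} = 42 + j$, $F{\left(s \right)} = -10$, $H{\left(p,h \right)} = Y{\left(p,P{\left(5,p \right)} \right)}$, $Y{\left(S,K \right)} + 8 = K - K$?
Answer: $20161515$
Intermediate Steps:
$Y{\left(S,K \right)} = -8$ ($Y{\left(S,K \right)} = -8 + \left(K - K\right) = -8 + 0 = -8$)
$H{\left(p,h \right)} = -8$
$\left(18337 + 38456\right) \left(E{\left(42,F{\left(H{\left(3,4 \right)} \right)} \right)} + Z{\left(141,3 \right)}\right) = \left(18337 + 38456\right) \left(172 + \left(42 + 141\right)\right) = 56793 \left(172 + 183\right) = 56793 \cdot 355 = 20161515$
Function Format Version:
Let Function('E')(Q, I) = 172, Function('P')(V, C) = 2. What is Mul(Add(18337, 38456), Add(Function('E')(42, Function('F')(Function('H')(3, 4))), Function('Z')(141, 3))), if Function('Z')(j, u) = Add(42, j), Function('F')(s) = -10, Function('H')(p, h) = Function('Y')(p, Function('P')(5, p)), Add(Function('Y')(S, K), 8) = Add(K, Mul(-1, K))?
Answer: 20161515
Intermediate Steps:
Function('Y')(S, K) = -8 (Function('Y')(S, K) = Add(-8, Add(K, Mul(-1, K))) = Add(-8, 0) = -8)
Function('H')(p, h) = -8
Mul(Add(18337, 38456), Add(Function('E')(42, Function('F')(Function('H')(3, 4))), Function('Z')(141, 3))) = Mul(Add(18337, 38456), Add(172, Add(42, 141))) = Mul(56793, Add(172, 183)) = Mul(56793, 355) = 20161515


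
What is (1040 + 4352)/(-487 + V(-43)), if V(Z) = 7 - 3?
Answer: -5392/483 ≈ -11.164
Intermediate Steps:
V(Z) = 4
(1040 + 4352)/(-487 + V(-43)) = (1040 + 4352)/(-487 + 4) = 5392/(-483) = 5392*(-1/483) = -5392/483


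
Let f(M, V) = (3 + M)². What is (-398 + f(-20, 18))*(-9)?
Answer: 981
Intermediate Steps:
(-398 + f(-20, 18))*(-9) = (-398 + (3 - 20)²)*(-9) = (-398 + (-17)²)*(-9) = (-398 + 289)*(-9) = -109*(-9) = 981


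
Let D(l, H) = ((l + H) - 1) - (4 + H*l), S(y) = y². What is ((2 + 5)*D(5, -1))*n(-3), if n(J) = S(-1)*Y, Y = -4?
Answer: -112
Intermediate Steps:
n(J) = -4 (n(J) = (-1)²*(-4) = 1*(-4) = -4)
D(l, H) = -5 + H + l - H*l (D(l, H) = ((H + l) - 1) + (-4 - H*l) = (-1 + H + l) + (-4 - H*l) = -5 + H + l - H*l)
((2 + 5)*D(5, -1))*n(-3) = ((2 + 5)*(-5 - 1 + 5 - 1*(-1)*5))*(-4) = (7*(-5 - 1 + 5 + 5))*(-4) = (7*4)*(-4) = 28*(-4) = -112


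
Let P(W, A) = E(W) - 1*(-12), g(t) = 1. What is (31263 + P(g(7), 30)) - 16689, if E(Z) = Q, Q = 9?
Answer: 14595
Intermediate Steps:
E(Z) = 9
P(W, A) = 21 (P(W, A) = 9 - 1*(-12) = 9 + 12 = 21)
(31263 + P(g(7), 30)) - 16689 = (31263 + 21) - 16689 = 31284 - 16689 = 14595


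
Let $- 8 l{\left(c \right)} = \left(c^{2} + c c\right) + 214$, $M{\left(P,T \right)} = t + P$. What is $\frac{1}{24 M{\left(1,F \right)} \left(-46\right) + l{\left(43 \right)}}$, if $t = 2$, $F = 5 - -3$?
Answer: $- \frac{1}{3801} \approx -0.00026309$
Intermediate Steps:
$F = 8$ ($F = 5 + 3 = 8$)
$M{\left(P,T \right)} = 2 + P$
$l{\left(c \right)} = - \frac{107}{4} - \frac{c^{2}}{4}$ ($l{\left(c \right)} = - \frac{\left(c^{2} + c c\right) + 214}{8} = - \frac{\left(c^{2} + c^{2}\right) + 214}{8} = - \frac{2 c^{2} + 214}{8} = - \frac{214 + 2 c^{2}}{8} = - \frac{107}{4} - \frac{c^{2}}{4}$)
$\frac{1}{24 M{\left(1,F \right)} \left(-46\right) + l{\left(43 \right)}} = \frac{1}{24 \left(2 + 1\right) \left(-46\right) - \left(\frac{107}{4} + \frac{43^{2}}{4}\right)} = \frac{1}{24 \cdot 3 \left(-46\right) - 489} = \frac{1}{72 \left(-46\right) - 489} = \frac{1}{-3312 - 489} = \frac{1}{-3801} = - \frac{1}{3801}$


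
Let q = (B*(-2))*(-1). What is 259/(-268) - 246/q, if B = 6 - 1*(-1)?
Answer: -34777/1876 ≈ -18.538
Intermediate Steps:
B = 7 (B = 6 + 1 = 7)
q = 14 (q = (7*(-2))*(-1) = -14*(-1) = 14)
259/(-268) - 246/q = 259/(-268) - 246/14 = 259*(-1/268) - 246*1/14 = -259/268 - 123/7 = -34777/1876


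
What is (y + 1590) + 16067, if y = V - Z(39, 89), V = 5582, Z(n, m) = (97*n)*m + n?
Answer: -313487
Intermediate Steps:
Z(n, m) = n + 97*m*n (Z(n, m) = 97*m*n + n = n + 97*m*n)
y = -331144 (y = 5582 - 39*(1 + 97*89) = 5582 - 39*(1 + 8633) = 5582 - 39*8634 = 5582 - 1*336726 = 5582 - 336726 = -331144)
(y + 1590) + 16067 = (-331144 + 1590) + 16067 = -329554 + 16067 = -313487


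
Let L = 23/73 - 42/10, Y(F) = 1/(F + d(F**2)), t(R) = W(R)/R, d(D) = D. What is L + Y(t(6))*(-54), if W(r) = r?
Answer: -11273/365 ≈ -30.885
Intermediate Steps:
t(R) = 1 (t(R) = R/R = 1)
Y(F) = 1/(F + F**2)
L = -1418/365 (L = 23*(1/73) - 42*1/10 = 23/73 - 21/5 = -1418/365 ≈ -3.8849)
L + Y(t(6))*(-54) = -1418/365 + (1/(1*(1 + 1)))*(-54) = -1418/365 + (1/2)*(-54) = -1418/365 - 27 = -11273/365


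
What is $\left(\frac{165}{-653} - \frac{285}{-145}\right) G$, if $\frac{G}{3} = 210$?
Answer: $\frac{20434680}{18937} \approx 1079.1$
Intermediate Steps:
$G = 630$ ($G = 3 \cdot 210 = 630$)
$\left(\frac{165}{-653} - \frac{285}{-145}\right) G = \left(\frac{165}{-653} - \frac{285}{-145}\right) 630 = \left(165 \left(- \frac{1}{653}\right) - - \frac{57}{29}\right) 630 = \left(- \frac{165}{653} + \frac{57}{29}\right) 630 = \frac{32436}{18937} \cdot 630 = \frac{20434680}{18937}$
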